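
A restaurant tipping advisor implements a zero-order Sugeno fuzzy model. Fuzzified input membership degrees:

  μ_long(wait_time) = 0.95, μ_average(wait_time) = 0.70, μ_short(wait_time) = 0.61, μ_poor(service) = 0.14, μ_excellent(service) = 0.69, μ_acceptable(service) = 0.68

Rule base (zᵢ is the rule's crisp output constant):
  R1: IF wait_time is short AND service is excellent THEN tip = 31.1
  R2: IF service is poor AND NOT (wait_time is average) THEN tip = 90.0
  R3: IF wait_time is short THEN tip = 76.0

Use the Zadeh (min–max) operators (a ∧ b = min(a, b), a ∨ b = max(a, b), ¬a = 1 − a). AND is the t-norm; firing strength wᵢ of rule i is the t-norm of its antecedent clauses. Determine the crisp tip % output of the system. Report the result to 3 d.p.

R1 (z=31.1): short=0.61, excellent=0.69; AND[min(a, b)] → w = 0.61
R2 (z=90.0): poor=0.14, ¬average=1−0.70=0.30; AND[min(a, b)] → w = 0.14
R3 (z=76.0): short=0.61 → w = 0.61
Weighted average = (0.61·31.1 + 0.14·90.0 + 0.61·76.0) / (0.61 + 0.14 + 0.61)
  = 77.9310 / 1.3600 = 57.302

57.302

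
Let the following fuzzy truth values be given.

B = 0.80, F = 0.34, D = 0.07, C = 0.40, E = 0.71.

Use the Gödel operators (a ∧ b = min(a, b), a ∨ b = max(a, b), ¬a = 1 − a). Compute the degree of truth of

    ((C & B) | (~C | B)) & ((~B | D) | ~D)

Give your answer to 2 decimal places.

C & B = min(a, b) on (0.40, 0.80) = 0.40
~C = 1 − 0.40 = 0.60
~C | B = max(a, b) on (0.60, 0.80) = 0.80
(C & B) | (~C | B) = max(a, b) on (0.40, 0.80) = 0.80
~B = 1 − 0.80 = 0.20
~B | D = max(a, b) on (0.20, 0.07) = 0.20
~D = 1 − 0.07 = 0.93
(~B | D) | ~D = max(a, b) on (0.20, 0.93) = 0.93
((C & B) | (~C | B)) & ((~B | D) | ~D) = min(a, b) on (0.80, 0.93) = 0.80

0.80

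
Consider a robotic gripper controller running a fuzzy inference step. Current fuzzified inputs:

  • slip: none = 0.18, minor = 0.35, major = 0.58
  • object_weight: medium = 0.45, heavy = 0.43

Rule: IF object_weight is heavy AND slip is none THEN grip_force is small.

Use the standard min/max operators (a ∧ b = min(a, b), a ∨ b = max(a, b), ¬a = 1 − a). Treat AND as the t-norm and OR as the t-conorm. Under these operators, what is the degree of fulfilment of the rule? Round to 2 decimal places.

0.18

firing strength: heavy=0.43, none=0.18; AND[min(a, b)] → w = 0.18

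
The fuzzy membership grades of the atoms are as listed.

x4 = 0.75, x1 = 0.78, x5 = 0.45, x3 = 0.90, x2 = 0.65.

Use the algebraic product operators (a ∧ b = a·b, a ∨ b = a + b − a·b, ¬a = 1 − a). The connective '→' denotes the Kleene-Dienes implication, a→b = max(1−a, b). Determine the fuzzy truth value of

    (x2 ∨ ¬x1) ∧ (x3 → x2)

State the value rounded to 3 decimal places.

¬x1 = 1 − 0.7800 = 0.2200
x2 ∨ ¬x1 = a + b − a·b on (0.6500, 0.2200) = 0.7270
x3 → x2  [Kleene-Dienes: max(1−a, b)] with a=0.9000, b=0.6500 → 0.6500
(x2 ∨ ¬x1) ∧ (x3 → x2) = a·b on (0.7270, 0.6500) = 0.4726

0.473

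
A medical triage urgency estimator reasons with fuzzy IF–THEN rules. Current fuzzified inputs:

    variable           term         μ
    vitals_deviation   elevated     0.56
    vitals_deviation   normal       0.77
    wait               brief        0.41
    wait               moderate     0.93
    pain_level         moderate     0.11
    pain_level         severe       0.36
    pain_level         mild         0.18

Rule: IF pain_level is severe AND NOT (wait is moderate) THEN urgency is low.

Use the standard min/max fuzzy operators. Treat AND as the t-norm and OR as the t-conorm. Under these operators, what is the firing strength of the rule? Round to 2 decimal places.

0.07

firing strength: severe=0.36, ¬moderate=1−0.93=0.07; AND[min(a, b)] → w = 0.07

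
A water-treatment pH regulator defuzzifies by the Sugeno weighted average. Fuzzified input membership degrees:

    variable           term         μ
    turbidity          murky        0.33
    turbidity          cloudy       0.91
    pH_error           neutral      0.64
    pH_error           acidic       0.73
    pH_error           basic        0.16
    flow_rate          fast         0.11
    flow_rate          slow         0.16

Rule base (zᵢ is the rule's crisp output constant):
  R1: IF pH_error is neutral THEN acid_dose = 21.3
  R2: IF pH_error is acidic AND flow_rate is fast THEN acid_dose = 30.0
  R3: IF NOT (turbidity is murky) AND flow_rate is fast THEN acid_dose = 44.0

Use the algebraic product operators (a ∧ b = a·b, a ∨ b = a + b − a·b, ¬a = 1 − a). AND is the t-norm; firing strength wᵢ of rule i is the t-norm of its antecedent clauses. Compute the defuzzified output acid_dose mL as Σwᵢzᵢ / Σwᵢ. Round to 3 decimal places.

24.287

R1 (z=21.3): neutral=0.64 → w = 0.6400
R2 (z=30.0): acidic=0.73, fast=0.11; AND[a·b] → w = 0.0803
R3 (z=44.0): ¬murky=1−0.33=0.67, fast=0.11; AND[a·b] → w = 0.0737
Weighted average = (0.6400·21.3 + 0.0803·30.0 + 0.0737·44.0) / (0.6400 + 0.0803 + 0.0737)
  = 19.2838 / 0.7940 = 24.287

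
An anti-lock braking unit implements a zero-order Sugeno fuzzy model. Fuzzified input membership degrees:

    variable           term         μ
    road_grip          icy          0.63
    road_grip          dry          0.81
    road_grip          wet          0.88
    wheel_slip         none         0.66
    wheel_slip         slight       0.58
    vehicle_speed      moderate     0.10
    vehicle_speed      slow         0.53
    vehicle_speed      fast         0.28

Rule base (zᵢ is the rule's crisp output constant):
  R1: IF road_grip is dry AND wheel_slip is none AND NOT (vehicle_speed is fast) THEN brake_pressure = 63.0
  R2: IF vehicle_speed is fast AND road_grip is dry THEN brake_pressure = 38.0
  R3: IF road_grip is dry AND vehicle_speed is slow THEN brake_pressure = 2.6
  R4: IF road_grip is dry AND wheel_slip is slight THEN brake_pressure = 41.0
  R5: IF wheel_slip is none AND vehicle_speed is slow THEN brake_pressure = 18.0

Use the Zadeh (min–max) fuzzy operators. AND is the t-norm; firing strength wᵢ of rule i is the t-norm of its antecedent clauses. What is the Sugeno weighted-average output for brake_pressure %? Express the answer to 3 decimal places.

R1 (z=63.0): dry=0.81, none=0.66, ¬fast=1−0.28=0.72; AND[min(a, b)] → w = 0.66
R2 (z=38.0): fast=0.28, dry=0.81; AND[min(a, b)] → w = 0.28
R3 (z=2.6): dry=0.81, slow=0.53; AND[min(a, b)] → w = 0.53
R4 (z=41.0): dry=0.81, slight=0.58; AND[min(a, b)] → w = 0.58
R5 (z=18.0): none=0.66, slow=0.53; AND[min(a, b)] → w = 0.53
Weighted average = (0.66·63.0 + 0.28·38.0 + 0.53·2.6 + 0.58·41.0 + 0.53·18.0) / (0.66 + 0.28 + 0.53 + 0.58 + 0.53)
  = 86.9180 / 2.5800 = 33.689

33.689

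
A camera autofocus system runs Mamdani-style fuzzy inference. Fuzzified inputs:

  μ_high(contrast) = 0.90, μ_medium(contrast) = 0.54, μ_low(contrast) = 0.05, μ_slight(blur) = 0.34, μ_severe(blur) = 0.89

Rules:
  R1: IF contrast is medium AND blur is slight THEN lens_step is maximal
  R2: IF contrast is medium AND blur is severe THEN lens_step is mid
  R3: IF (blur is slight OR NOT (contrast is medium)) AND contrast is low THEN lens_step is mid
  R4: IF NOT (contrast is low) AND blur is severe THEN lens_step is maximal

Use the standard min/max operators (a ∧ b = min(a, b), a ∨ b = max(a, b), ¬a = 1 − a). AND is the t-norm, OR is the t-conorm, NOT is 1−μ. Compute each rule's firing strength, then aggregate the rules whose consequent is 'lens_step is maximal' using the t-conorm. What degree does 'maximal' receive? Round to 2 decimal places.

R1: medium=0.54, slight=0.34; AND[min(a, b)] → w = 0.34
R2: medium=0.54, severe=0.89; AND[min(a, b)] → w = 0.54
R3: (slight=0.34 OR ¬medium=1−0.54=0.46) = 0.46; AND[min(a, b)] with low=0.05 → w = 0.05
R4: ¬low=1−0.05=0.95, severe=0.89; AND[min(a, b)] → w = 0.89
Rules with consequent 'maximal': {R1, R4} → strengths 0.34, 0.89
Aggregate via t-conorm [max(a, b)]: 0.89

0.89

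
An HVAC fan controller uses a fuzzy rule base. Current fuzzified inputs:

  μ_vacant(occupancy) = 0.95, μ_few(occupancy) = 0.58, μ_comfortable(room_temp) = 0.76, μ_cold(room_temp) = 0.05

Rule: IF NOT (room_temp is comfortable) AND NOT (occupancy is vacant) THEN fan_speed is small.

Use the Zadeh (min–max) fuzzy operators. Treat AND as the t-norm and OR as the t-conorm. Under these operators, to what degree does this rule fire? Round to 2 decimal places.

0.05

firing strength: ¬comfortable=1−0.76=0.24, ¬vacant=1−0.95=0.05; AND[min(a, b)] → w = 0.05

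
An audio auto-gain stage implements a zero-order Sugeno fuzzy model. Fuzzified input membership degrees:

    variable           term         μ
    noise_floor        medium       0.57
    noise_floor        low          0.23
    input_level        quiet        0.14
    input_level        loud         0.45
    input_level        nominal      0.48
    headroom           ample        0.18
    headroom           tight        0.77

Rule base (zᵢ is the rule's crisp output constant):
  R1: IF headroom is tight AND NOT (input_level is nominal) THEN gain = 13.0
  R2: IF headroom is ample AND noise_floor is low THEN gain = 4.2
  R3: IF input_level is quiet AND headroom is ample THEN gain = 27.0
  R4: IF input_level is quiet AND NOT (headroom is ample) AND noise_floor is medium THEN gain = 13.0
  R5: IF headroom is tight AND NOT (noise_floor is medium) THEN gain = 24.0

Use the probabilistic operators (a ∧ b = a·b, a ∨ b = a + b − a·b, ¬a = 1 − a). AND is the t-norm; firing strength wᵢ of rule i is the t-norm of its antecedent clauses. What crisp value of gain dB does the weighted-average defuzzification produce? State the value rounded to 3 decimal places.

17.204

R1 (z=13.0): tight=0.77, ¬nominal=1−0.48=0.52; AND[a·b] → w = 0.4004
R2 (z=4.2): ample=0.18, low=0.23; AND[a·b] → w = 0.0414
R3 (z=27.0): quiet=0.14, ample=0.18; AND[a·b] → w = 0.0252
R4 (z=13.0): quiet=0.14, ¬ample=1−0.18=0.82, medium=0.57; AND[a·b] → w = 0.0654
R5 (z=24.0): tight=0.77, ¬medium=1−0.57=0.43; AND[a·b] → w = 0.3311
Weighted average = (0.4004·13.0 + 0.0414·4.2 + 0.0252·27.0 + 0.0654·13.0 + 0.3311·24.0) / (0.4004 + 0.0414 + 0.0252 + 0.0654 + 0.3311)
  = 14.8565 / 0.8635 = 17.204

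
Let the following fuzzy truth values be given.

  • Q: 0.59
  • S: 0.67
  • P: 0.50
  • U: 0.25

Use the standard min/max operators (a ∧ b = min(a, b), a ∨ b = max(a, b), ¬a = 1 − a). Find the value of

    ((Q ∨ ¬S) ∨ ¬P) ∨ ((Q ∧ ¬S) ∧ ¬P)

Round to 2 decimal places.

¬S = 1 − 0.67 = 0.33
Q ∨ ¬S = max(a, b) on (0.59, 0.33) = 0.59
¬P = 1 − 0.50 = 0.50
(Q ∨ ¬S) ∨ ¬P = max(a, b) on (0.59, 0.50) = 0.59
¬S = 1 − 0.67 = 0.33
Q ∧ ¬S = min(a, b) on (0.59, 0.33) = 0.33
¬P = 1 − 0.50 = 0.50
(Q ∧ ¬S) ∧ ¬P = min(a, b) on (0.33, 0.50) = 0.33
((Q ∨ ¬S) ∨ ¬P) ∨ ((Q ∧ ¬S) ∧ ¬P) = max(a, b) on (0.59, 0.33) = 0.59

0.59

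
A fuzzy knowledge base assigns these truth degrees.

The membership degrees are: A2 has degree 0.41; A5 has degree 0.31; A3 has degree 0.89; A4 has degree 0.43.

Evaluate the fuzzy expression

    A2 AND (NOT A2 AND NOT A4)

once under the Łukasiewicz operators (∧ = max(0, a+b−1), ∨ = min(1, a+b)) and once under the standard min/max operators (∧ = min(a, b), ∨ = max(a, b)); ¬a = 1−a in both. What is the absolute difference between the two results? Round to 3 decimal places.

Under Łukasiewicz:
  NOT A2 = 1 − 0.41 = 0.59
  NOT A4 = 1 − 0.43 = 0.57
  NOT A2 AND NOT A4 = max(0, a+b−1) on (0.59, 0.57) = 0.16
  A2 AND (NOT A2 AND NOT A4) = max(0, a+b−1) on (0.41, 0.16) = 0.00
  → value = 0.0000
Under standard min/max:
  NOT A2 = 1 − 0.41 = 0.59
  NOT A4 = 1 − 0.43 = 0.57
  NOT A2 AND NOT A4 = min(a, b) on (0.59, 0.57) = 0.57
  A2 AND (NOT A2 AND NOT A4) = min(a, b) on (0.41, 0.57) = 0.41
  → value = 0.4100
|0.0000 − 0.4100| = 0.410

0.410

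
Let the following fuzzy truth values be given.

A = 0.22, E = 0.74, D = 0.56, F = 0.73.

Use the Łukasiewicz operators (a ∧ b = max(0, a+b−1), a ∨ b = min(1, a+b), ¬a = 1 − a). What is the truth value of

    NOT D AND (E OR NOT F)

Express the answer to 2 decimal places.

0.44

NOT D = 1 − 0.56 = 0.44
NOT F = 1 − 0.73 = 0.27
E OR NOT F = min(1, a+b) on (0.74, 0.27) = 1.00
NOT D AND (E OR NOT F) = max(0, a+b−1) on (0.44, 1.00) = 0.44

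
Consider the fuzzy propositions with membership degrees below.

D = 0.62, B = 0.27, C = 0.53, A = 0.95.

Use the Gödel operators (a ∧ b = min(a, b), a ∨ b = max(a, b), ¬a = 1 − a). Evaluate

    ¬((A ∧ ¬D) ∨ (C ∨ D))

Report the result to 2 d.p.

0.38

¬D = 1 − 0.62 = 0.38
A ∧ ¬D = min(a, b) on (0.95, 0.38) = 0.38
C ∨ D = max(a, b) on (0.53, 0.62) = 0.62
(A ∧ ¬D) ∨ (C ∨ D) = max(a, b) on (0.38, 0.62) = 0.62
¬((A ∧ ¬D) ∨ (C ∨ D)) = 1 − 0.62 = 0.38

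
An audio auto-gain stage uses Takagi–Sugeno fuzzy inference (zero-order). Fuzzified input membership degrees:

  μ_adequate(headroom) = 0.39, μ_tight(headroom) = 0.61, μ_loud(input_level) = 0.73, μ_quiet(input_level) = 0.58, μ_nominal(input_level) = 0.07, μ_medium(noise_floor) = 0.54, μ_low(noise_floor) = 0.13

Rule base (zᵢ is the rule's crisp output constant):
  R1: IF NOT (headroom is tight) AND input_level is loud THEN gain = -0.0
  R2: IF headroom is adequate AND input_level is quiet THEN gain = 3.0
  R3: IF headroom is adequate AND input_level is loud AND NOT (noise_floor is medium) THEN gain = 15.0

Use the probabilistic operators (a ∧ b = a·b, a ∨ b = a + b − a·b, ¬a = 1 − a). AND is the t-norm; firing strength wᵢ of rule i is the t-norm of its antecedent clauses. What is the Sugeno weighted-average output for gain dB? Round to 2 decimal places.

4.12

R1 (z=-0.0): ¬tight=1−0.61=0.39, loud=0.73; AND[a·b] → w = 0.2847
R2 (z=3.0): adequate=0.39, quiet=0.58; AND[a·b] → w = 0.2262
R3 (z=15.0): adequate=0.39, loud=0.73, ¬medium=1−0.54=0.46; AND[a·b] → w = 0.1310
Weighted average = (0.2847·-0.0 + 0.2262·3.0 + 0.1310·15.0) / (0.2847 + 0.2262 + 0.1310)
  = 2.6430 / 0.6419 = 4.12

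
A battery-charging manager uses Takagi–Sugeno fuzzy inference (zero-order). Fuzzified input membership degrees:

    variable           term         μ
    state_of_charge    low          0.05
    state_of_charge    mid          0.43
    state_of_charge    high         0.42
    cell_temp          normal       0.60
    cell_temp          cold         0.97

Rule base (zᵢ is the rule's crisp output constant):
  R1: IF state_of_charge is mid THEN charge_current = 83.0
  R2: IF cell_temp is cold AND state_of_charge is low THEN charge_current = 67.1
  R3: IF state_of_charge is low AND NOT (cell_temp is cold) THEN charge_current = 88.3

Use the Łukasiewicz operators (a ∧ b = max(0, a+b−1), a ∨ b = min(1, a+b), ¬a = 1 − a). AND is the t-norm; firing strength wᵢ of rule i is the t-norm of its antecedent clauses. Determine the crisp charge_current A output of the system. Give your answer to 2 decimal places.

82.29

R1 (z=83.0): mid=0.43 → w = 0.43
R2 (z=67.1): cold=0.97, low=0.05; AND[max(0, a+b−1)] → w = 0.02
R3 (z=88.3): low=0.05, ¬cold=1−0.97=0.03; AND[max(0, a+b−1)] → w = 0.00
Weighted average = (0.43·83.0 + 0.02·67.1 + 0.00·88.3) / (0.43 + 0.02 + 0.00)
  = 37.0320 / 0.4500 = 82.29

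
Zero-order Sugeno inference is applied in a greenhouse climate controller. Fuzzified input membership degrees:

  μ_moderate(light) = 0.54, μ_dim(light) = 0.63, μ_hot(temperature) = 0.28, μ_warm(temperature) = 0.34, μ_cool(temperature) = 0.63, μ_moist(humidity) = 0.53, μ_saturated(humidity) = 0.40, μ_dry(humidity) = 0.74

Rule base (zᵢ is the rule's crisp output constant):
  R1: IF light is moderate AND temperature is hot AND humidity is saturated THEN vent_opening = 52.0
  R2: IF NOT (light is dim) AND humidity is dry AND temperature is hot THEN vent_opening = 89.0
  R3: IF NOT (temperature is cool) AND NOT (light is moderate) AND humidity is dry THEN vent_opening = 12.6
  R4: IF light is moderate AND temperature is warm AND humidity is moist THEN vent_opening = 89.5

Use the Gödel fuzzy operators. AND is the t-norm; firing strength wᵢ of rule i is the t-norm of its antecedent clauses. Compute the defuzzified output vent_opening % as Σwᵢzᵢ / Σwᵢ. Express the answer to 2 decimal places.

58.72

R1 (z=52.0): moderate=0.54, hot=0.28, saturated=0.40; AND[min(a, b)] → w = 0.28
R2 (z=89.0): ¬dim=1−0.63=0.37, dry=0.74, hot=0.28; AND[min(a, b)] → w = 0.28
R3 (z=12.6): ¬cool=1−0.63=0.37, ¬moderate=1−0.54=0.46, dry=0.74; AND[min(a, b)] → w = 0.37
R4 (z=89.5): moderate=0.54, warm=0.34, moist=0.53; AND[min(a, b)] → w = 0.34
Weighted average = (0.28·52.0 + 0.28·89.0 + 0.37·12.6 + 0.34·89.5) / (0.28 + 0.28 + 0.37 + 0.34)
  = 74.5720 / 1.2700 = 58.72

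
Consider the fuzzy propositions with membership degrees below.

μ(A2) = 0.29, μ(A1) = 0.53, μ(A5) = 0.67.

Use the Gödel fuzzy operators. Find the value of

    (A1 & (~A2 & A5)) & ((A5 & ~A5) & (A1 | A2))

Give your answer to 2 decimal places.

~A2 = 1 − 0.29 = 0.71
~A2 & A5 = min(a, b) on (0.71, 0.67) = 0.67
A1 & (~A2 & A5) = min(a, b) on (0.53, 0.67) = 0.53
~A5 = 1 − 0.67 = 0.33
A5 & ~A5 = min(a, b) on (0.67, 0.33) = 0.33
A1 | A2 = max(a, b) on (0.53, 0.29) = 0.53
(A5 & ~A5) & (A1 | A2) = min(a, b) on (0.33, 0.53) = 0.33
(A1 & (~A2 & A5)) & ((A5 & ~A5) & (A1 | A2)) = min(a, b) on (0.53, 0.33) = 0.33

0.33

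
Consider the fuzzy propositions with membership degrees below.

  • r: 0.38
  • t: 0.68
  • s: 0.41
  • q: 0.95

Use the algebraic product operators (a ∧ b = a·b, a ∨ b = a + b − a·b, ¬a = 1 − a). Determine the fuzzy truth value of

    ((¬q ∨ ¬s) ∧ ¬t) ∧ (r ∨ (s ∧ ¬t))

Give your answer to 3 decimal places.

¬q = 1 − 0.9500 = 0.0500
¬s = 1 − 0.4100 = 0.5900
¬q ∨ ¬s = a + b − a·b on (0.0500, 0.5900) = 0.6105
¬t = 1 − 0.6800 = 0.3200
(¬q ∨ ¬s) ∧ ¬t = a·b on (0.6105, 0.3200) = 0.1954
¬t = 1 − 0.6800 = 0.3200
s ∧ ¬t = a·b on (0.4100, 0.3200) = 0.1312
r ∨ (s ∧ ¬t) = a + b − a·b on (0.3800, 0.1312) = 0.4613
((¬q ∨ ¬s) ∧ ¬t) ∧ (r ∨ (s ∧ ¬t)) = a·b on (0.1954, 0.4613) = 0.0901

0.090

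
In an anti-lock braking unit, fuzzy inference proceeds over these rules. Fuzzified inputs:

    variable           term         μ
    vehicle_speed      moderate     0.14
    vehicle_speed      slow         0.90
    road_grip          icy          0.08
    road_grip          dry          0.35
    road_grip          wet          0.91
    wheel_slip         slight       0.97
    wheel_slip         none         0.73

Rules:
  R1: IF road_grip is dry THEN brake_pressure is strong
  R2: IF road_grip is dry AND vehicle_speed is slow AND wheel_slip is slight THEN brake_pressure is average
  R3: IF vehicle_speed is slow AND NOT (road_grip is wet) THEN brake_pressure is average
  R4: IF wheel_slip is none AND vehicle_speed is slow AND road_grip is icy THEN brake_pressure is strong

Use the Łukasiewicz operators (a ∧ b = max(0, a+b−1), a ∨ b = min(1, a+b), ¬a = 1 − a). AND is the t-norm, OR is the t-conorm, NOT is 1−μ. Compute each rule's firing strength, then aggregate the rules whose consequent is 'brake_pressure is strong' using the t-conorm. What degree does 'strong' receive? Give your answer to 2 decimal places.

0.35

R1: dry=0.35 → w = 0.35
R2: dry=0.35, slow=0.90, slight=0.97; AND[max(0, a+b−1)] → w = 0.22
R3: slow=0.90, ¬wet=1−0.91=0.09; AND[max(0, a+b−1)] → w = 0.00
R4: none=0.73, slow=0.90, icy=0.08; AND[max(0, a+b−1)] → w = 0.00
Rules with consequent 'strong': {R1, R4} → strengths 0.35, 0.00
Aggregate via t-conorm [min(1, a+b)]: 0.35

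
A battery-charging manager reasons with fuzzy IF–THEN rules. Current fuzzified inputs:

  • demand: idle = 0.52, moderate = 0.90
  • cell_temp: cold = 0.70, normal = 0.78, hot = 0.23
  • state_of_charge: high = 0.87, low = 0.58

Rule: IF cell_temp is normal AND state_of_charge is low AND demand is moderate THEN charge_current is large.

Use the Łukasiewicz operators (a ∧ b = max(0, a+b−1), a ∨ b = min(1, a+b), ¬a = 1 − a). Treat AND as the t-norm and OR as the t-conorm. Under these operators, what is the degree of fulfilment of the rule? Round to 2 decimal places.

0.26

firing strength: normal=0.78, low=0.58, moderate=0.90; AND[max(0, a+b−1)] → w = 0.26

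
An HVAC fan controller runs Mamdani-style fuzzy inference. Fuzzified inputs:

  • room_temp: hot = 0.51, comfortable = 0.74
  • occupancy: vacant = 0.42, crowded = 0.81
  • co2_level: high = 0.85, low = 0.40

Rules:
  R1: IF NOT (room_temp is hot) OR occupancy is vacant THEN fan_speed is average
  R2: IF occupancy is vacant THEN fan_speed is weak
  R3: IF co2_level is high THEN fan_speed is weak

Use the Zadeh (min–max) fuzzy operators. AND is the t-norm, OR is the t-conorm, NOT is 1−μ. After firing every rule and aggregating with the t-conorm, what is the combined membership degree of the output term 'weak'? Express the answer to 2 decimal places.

0.85

R1: ¬hot=1−0.51=0.49, vacant=0.42; OR[max(a, b)] → w = 0.49
R2: vacant=0.42 → w = 0.42
R3: high=0.85 → w = 0.85
Rules with consequent 'weak': {R2, R3} → strengths 0.42, 0.85
Aggregate via t-conorm [max(a, b)]: 0.85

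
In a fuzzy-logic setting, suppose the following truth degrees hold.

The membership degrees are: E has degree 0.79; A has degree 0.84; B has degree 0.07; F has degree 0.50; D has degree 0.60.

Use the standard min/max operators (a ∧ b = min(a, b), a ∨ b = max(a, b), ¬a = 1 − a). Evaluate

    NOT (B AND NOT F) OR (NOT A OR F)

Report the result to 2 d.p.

NOT F = 1 − 0.50 = 0.50
B AND NOT F = min(a, b) on (0.07, 0.50) = 0.07
NOT (B AND NOT F) = 1 − 0.07 = 0.93
NOT A = 1 − 0.84 = 0.16
NOT A OR F = max(a, b) on (0.16, 0.50) = 0.50
NOT (B AND NOT F) OR (NOT A OR F) = max(a, b) on (0.93, 0.50) = 0.93

0.93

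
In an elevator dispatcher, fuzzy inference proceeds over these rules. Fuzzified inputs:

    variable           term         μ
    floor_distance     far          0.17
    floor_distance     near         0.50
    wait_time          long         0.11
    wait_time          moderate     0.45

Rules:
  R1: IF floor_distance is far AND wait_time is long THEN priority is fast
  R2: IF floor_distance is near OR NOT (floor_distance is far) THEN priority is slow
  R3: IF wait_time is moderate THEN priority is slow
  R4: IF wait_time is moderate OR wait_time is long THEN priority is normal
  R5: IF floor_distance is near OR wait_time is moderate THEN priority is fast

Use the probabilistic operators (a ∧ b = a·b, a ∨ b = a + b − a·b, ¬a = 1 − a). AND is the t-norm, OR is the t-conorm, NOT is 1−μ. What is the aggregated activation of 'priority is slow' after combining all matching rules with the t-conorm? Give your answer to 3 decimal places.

R1: far=0.17, long=0.11; AND[a·b] → w = 0.0187
R2: near=0.50, ¬far=1−0.17=0.83; OR[a + b − a·b] → w = 0.9150
R3: moderate=0.45 → w = 0.4500
R4: moderate=0.45, long=0.11; OR[a + b − a·b] → w = 0.5105
R5: near=0.50, moderate=0.45; OR[a + b − a·b] → w = 0.7250
Rules with consequent 'slow': {R2, R3} → strengths 0.9150, 0.4500
Aggregate via t-conorm [a + b − a·b]: 0.9532

0.953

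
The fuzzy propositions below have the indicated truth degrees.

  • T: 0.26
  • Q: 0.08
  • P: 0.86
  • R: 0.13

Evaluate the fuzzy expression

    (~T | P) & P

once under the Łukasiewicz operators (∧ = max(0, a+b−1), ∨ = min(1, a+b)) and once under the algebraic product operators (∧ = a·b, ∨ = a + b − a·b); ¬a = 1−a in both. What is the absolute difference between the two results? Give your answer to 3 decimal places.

0.031

Under Łukasiewicz:
  ~T = 1 − 0.26 = 0.74
  ~T | P = min(1, a+b) on (0.74, 0.86) = 1.00
  (~T | P) & P = max(0, a+b−1) on (1.00, 0.86) = 0.86
  → value = 0.8600
Under algebraic product:
  ~T = 1 − 0.2600 = 0.7400
  ~T | P = a + b − a·b on (0.7400, 0.8600) = 0.9636
  (~T | P) & P = a·b on (0.9636, 0.8600) = 0.8287
  → value = 0.8287
|0.8600 − 0.8287| = 0.031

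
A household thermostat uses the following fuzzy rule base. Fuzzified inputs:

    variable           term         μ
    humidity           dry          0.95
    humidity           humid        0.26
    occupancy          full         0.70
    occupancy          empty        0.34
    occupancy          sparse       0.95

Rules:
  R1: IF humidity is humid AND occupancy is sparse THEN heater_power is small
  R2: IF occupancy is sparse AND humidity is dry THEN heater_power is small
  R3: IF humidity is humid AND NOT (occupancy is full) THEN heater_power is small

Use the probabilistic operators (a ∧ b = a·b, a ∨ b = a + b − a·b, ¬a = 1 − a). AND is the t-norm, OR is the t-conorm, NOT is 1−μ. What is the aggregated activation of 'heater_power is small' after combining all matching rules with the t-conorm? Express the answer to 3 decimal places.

R1: humid=0.26, sparse=0.95; AND[a·b] → w = 0.2470
R2: sparse=0.95, dry=0.95; AND[a·b] → w = 0.9025
R3: humid=0.26, ¬full=1−0.70=0.30; AND[a·b] → w = 0.0780
Rules with consequent 'small': {R1, R2, R3} → strengths 0.2470, 0.9025, 0.0780
Aggregate via t-conorm [a + b − a·b]: 0.9323

0.932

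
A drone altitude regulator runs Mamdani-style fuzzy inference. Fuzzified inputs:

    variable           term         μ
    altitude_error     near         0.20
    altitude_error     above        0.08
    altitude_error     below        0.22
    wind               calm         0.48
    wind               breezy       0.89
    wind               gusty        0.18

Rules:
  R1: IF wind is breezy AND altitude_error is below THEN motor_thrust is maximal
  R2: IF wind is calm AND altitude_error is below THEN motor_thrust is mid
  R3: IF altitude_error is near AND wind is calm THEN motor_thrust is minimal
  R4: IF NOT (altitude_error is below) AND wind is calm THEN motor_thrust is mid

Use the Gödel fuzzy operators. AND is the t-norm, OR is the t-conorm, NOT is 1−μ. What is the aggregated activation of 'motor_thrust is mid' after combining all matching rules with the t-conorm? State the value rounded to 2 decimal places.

0.48

R1: breezy=0.89, below=0.22; AND[min(a, b)] → w = 0.22
R2: calm=0.48, below=0.22; AND[min(a, b)] → w = 0.22
R3: near=0.20, calm=0.48; AND[min(a, b)] → w = 0.20
R4: ¬below=1−0.22=0.78, calm=0.48; AND[min(a, b)] → w = 0.48
Rules with consequent 'mid': {R2, R4} → strengths 0.22, 0.48
Aggregate via t-conorm [max(a, b)]: 0.48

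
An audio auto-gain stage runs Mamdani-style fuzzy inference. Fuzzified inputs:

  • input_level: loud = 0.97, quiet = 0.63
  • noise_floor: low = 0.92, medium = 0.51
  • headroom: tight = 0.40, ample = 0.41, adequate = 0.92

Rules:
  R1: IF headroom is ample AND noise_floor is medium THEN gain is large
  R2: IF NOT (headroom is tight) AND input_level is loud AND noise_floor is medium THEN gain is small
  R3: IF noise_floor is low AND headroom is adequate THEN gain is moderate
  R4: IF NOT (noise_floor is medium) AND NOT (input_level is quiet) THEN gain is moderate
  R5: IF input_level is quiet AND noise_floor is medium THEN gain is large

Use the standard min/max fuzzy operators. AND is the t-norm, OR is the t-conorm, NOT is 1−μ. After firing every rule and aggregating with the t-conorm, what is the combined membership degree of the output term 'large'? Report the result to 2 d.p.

R1: ample=0.41, medium=0.51; AND[min(a, b)] → w = 0.41
R2: ¬tight=1−0.40=0.60, loud=0.97, medium=0.51; AND[min(a, b)] → w = 0.51
R3: low=0.92, adequate=0.92; AND[min(a, b)] → w = 0.92
R4: ¬medium=1−0.51=0.49, ¬quiet=1−0.63=0.37; AND[min(a, b)] → w = 0.37
R5: quiet=0.63, medium=0.51; AND[min(a, b)] → w = 0.51
Rules with consequent 'large': {R1, R5} → strengths 0.41, 0.51
Aggregate via t-conorm [max(a, b)]: 0.51

0.51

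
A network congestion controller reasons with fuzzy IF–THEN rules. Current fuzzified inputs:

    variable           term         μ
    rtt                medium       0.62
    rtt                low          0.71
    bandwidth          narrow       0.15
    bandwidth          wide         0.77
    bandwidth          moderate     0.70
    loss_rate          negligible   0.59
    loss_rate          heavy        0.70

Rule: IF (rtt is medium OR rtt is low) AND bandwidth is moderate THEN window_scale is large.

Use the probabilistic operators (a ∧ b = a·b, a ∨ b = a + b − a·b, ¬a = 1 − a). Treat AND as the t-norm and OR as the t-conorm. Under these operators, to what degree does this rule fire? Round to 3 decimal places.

firing strength: (medium=0.62 OR low=0.71) = 0.8898; AND[a·b] with moderate=0.70 → w = 0.6229

0.623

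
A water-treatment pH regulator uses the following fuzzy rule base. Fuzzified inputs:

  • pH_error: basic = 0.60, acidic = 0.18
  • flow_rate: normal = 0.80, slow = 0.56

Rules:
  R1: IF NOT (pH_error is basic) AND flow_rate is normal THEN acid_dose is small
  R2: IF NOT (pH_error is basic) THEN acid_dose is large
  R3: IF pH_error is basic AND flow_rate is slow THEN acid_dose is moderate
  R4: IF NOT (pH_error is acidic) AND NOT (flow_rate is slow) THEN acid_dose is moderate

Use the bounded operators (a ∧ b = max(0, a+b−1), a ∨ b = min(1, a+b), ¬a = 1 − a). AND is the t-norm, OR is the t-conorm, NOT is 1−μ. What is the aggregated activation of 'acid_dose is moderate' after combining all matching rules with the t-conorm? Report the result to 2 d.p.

R1: ¬basic=1−0.60=0.40, normal=0.80; AND[max(0, a+b−1)] → w = 0.20
R2: ¬basic=1−0.60=0.40 → w = 0.40
R3: basic=0.60, slow=0.56; AND[max(0, a+b−1)] → w = 0.16
R4: ¬acidic=1−0.18=0.82, ¬slow=1−0.56=0.44; AND[max(0, a+b−1)] → w = 0.26
Rules with consequent 'moderate': {R3, R4} → strengths 0.16, 0.26
Aggregate via t-conorm [min(1, a+b)]: 0.42

0.42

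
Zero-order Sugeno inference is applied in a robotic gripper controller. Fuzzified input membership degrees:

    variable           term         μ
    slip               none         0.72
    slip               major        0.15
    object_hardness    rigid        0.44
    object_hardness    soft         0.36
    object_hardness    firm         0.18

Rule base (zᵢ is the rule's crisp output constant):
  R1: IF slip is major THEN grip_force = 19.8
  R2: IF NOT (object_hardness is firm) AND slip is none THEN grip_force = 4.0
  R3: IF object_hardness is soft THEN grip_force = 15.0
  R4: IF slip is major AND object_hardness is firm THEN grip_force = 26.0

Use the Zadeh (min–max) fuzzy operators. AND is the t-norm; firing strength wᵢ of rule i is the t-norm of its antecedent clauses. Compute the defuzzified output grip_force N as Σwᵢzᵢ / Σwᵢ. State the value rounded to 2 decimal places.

10.98

R1 (z=19.8): major=0.15 → w = 0.15
R2 (z=4.0): ¬firm=1−0.18=0.82, none=0.72; AND[min(a, b)] → w = 0.72
R3 (z=15.0): soft=0.36 → w = 0.36
R4 (z=26.0): major=0.15, firm=0.18; AND[min(a, b)] → w = 0.15
Weighted average = (0.15·19.8 + 0.72·4.0 + 0.36·15.0 + 0.15·26.0) / (0.15 + 0.72 + 0.36 + 0.15)
  = 15.1500 / 1.3800 = 10.98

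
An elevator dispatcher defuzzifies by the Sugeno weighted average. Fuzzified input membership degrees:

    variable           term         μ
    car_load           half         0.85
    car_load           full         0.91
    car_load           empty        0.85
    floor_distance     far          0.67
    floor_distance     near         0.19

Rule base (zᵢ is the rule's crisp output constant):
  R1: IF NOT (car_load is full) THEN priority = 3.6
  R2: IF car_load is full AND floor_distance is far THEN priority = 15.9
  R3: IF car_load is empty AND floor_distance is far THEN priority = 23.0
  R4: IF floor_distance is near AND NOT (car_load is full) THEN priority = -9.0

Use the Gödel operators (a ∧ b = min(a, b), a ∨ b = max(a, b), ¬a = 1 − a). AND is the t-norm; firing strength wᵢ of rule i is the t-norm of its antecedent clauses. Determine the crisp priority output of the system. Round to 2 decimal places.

16.83

R1 (z=3.6): ¬full=1−0.91=0.09 → w = 0.09
R2 (z=15.9): full=0.91, far=0.67; AND[min(a, b)] → w = 0.67
R3 (z=23.0): empty=0.85, far=0.67; AND[min(a, b)] → w = 0.67
R4 (z=-9.0): near=0.19, ¬full=1−0.91=0.09; AND[min(a, b)] → w = 0.09
Weighted average = (0.09·3.6 + 0.67·15.9 + 0.67·23.0 + 0.09·-9.0) / (0.09 + 0.67 + 0.67 + 0.09)
  = 25.5770 / 1.5200 = 16.83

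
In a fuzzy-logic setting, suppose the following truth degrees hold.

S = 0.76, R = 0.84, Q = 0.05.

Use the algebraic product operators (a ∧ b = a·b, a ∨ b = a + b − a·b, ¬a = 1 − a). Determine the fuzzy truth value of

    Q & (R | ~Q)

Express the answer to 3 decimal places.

0.050

~Q = 1 − 0.0500 = 0.9500
R | ~Q = a + b − a·b on (0.8400, 0.9500) = 0.9920
Q & (R | ~Q) = a·b on (0.0500, 0.9920) = 0.0496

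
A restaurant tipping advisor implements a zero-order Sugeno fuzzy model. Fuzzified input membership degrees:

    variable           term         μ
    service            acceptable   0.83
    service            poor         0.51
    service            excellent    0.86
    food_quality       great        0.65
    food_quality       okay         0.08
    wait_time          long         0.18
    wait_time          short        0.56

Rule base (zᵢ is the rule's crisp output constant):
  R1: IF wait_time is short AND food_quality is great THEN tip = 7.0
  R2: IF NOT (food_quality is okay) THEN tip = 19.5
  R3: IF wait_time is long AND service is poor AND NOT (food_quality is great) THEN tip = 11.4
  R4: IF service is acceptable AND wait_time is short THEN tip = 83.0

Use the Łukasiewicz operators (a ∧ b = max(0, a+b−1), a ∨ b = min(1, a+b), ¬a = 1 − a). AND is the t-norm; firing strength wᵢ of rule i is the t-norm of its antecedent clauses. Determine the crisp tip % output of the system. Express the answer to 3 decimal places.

34.066

R1 (z=7.0): short=0.56, great=0.65; AND[max(0, a+b−1)] → w = 0.21
R2 (z=19.5): ¬okay=1−0.08=0.92 → w = 0.92
R3 (z=11.4): long=0.18, poor=0.51, ¬great=1−0.65=0.35; AND[max(0, a+b−1)] → w = 0.00
R4 (z=83.0): acceptable=0.83, short=0.56; AND[max(0, a+b−1)] → w = 0.39
Weighted average = (0.21·7.0 + 0.92·19.5 + 0.00·11.4 + 0.39·83.0) / (0.21 + 0.92 + 0.00 + 0.39)
  = 51.7800 / 1.5200 = 34.066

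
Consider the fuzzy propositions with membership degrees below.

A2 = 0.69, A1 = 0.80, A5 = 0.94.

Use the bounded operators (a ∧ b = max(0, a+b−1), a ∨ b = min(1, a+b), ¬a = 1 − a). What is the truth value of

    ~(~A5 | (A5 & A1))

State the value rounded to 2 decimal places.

~A5 = 1 − 0.94 = 0.06
A5 & A1 = max(0, a+b−1) on (0.94, 0.80) = 0.74
~A5 | (A5 & A1) = min(1, a+b) on (0.06, 0.74) = 0.80
~(~A5 | (A5 & A1)) = 1 − 0.80 = 0.20

0.20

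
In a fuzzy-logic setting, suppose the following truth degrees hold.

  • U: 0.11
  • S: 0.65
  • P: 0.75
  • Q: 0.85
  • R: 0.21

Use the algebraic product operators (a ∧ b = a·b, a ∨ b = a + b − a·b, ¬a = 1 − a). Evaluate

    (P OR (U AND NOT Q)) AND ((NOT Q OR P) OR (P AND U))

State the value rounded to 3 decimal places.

0.607

NOT Q = 1 − 0.8500 = 0.1500
U AND NOT Q = a·b on (0.1100, 0.1500) = 0.0165
P OR (U AND NOT Q) = a + b − a·b on (0.7500, 0.0165) = 0.7541
NOT Q = 1 − 0.8500 = 0.1500
NOT Q OR P = a + b − a·b on (0.1500, 0.7500) = 0.7875
P AND U = a·b on (0.7500, 0.1100) = 0.0825
(NOT Q OR P) OR (P AND U) = a + b − a·b on (0.7875, 0.0825) = 0.8050
(P OR (U AND NOT Q)) AND ((NOT Q OR P) OR (P AND U)) = a·b on (0.7541, 0.8050) = 0.6071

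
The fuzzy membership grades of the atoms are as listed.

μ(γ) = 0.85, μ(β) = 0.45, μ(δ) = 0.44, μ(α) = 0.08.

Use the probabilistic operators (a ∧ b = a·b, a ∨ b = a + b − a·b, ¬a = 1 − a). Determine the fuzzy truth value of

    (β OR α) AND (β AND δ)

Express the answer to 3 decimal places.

β OR α = a + b − a·b on (0.4500, 0.0800) = 0.4940
β AND δ = a·b on (0.4500, 0.4400) = 0.1980
(β OR α) AND (β AND δ) = a·b on (0.4940, 0.1980) = 0.0978

0.098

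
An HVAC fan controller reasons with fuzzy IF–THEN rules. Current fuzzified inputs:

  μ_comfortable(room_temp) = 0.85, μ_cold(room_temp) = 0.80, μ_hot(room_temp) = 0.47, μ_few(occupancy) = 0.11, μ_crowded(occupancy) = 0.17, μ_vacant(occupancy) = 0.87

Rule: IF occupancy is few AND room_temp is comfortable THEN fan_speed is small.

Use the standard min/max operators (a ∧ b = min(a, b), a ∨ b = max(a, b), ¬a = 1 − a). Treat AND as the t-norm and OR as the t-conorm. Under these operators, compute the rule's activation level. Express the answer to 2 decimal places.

firing strength: few=0.11, comfortable=0.85; AND[min(a, b)] → w = 0.11

0.11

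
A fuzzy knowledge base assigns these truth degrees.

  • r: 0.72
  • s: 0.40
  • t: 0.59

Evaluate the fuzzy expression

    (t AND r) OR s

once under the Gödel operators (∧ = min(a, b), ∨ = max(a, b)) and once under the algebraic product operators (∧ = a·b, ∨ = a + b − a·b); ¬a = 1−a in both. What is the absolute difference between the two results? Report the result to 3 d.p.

Under Gödel:
  t AND r = min(a, b) on (0.59, 0.72) = 0.59
  (t AND r) OR s = max(a, b) on (0.59, 0.40) = 0.59
  → value = 0.5900
Under algebraic product:
  t AND r = a·b on (0.5900, 0.7200) = 0.4248
  (t AND r) OR s = a + b − a·b on (0.4248, 0.4000) = 0.6549
  → value = 0.6549
|0.5900 − 0.6549| = 0.065

0.065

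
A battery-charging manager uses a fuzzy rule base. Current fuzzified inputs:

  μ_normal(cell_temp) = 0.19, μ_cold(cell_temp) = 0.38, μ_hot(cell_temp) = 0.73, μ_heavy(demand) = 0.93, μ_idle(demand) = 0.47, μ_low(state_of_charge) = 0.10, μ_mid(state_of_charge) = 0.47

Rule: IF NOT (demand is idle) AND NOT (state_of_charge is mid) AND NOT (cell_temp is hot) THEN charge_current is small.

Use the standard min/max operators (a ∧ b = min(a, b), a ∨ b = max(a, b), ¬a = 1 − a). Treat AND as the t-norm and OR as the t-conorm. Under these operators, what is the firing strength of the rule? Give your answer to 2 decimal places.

firing strength: ¬idle=1−0.47=0.53, ¬mid=1−0.47=0.53, ¬hot=1−0.73=0.27; AND[min(a, b)] → w = 0.27

0.27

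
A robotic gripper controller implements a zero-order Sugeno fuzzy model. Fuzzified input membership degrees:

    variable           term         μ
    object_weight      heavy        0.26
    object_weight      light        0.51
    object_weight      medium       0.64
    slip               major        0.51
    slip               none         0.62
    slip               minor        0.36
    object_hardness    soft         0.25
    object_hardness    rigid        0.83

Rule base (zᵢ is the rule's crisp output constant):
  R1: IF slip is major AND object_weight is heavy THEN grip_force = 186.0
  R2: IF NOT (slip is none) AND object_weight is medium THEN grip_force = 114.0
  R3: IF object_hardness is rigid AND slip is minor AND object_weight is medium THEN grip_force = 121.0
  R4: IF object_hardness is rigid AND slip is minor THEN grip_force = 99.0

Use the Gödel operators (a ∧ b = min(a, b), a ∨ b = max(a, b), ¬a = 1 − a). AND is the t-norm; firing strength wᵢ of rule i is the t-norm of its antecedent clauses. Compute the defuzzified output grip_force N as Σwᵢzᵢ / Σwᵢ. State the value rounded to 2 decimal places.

125.65

R1 (z=186.0): major=0.51, heavy=0.26; AND[min(a, b)] → w = 0.26
R2 (z=114.0): ¬none=1−0.62=0.38, medium=0.64; AND[min(a, b)] → w = 0.38
R3 (z=121.0): rigid=0.83, minor=0.36, medium=0.64; AND[min(a, b)] → w = 0.36
R4 (z=99.0): rigid=0.83, minor=0.36; AND[min(a, b)] → w = 0.36
Weighted average = (0.26·186.0 + 0.38·114.0 + 0.36·121.0 + 0.36·99.0) / (0.26 + 0.38 + 0.36 + 0.36)
  = 170.8800 / 1.3600 = 125.65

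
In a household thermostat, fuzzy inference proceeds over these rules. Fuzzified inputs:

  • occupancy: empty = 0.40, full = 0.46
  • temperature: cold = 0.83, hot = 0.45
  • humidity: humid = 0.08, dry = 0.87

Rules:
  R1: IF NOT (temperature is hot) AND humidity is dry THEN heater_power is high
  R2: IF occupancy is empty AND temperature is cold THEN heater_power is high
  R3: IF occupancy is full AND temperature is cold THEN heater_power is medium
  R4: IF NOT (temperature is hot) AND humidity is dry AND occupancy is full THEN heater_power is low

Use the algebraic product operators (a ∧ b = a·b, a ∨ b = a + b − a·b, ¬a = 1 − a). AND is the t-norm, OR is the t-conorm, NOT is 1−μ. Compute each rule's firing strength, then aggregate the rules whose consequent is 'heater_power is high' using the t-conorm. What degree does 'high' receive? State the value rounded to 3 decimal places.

0.652

R1: ¬hot=1−0.45=0.55, dry=0.87; AND[a·b] → w = 0.4785
R2: empty=0.40, cold=0.83; AND[a·b] → w = 0.3320
R3: full=0.46, cold=0.83; AND[a·b] → w = 0.3818
R4: ¬hot=1−0.45=0.55, dry=0.87, full=0.46; AND[a·b] → w = 0.2201
Rules with consequent 'high': {R1, R2} → strengths 0.4785, 0.3320
Aggregate via t-conorm [a + b − a·b]: 0.6516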